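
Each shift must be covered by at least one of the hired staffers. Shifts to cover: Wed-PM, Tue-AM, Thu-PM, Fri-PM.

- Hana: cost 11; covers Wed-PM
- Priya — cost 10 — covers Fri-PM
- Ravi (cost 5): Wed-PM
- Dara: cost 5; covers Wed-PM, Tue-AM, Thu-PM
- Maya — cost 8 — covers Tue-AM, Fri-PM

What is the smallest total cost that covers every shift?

Choose Dara and Maya: together they cover Wed-PM, Tue-AM, Thu-PM, Fri-PM — every shift.
Total cost: 5 + 8 = 13.
No cover costs less than 13.

13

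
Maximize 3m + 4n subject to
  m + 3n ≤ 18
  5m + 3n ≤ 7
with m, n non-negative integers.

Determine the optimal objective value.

8

(m,n)=(0,2) is feasible, giving 8.
(m,n)=(0,1) is feasible, giving 4.
Maximum is 8 at (m,n)=(0,2).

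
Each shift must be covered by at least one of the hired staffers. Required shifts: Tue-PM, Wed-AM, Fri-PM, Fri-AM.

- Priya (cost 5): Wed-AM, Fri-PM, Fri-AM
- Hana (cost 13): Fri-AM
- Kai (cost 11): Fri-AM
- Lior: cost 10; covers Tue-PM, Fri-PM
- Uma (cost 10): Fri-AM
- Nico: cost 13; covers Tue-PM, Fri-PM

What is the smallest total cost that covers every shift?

15

Choose Priya and Lior: together they cover Tue-PM, Wed-AM, Fri-PM, Fri-AM — every shift.
Total cost: 5 + 10 = 15.
No cover costs less than 15.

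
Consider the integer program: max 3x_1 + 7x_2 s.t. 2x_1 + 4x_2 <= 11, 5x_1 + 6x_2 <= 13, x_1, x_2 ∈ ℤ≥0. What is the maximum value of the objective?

14

Relaxing integrality, the LP optimum is 15.17 at (x_1,x_2) = (0, 2.17), which is not an integer point.
(x_1,x_2)=(0,2): 2·0+4·2=8≤11, 5·0+6·2=12≤13, objective 14.
(x_1,x_2)=(1,1): 2·1+4·1=6≤11, 5·1+6·1=11≤13, objective 10.
(x_1,x_2)=(0,1): 2·0+4·1=4≤11, 5·0+6·1=6≤13, objective 7.
Maximum is 14 at (x_1,x_2)=(0,2).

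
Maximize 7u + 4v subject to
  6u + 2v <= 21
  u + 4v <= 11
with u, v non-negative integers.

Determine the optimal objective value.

25

The continuous relaxation peaks at (2.82, 2.05) with value 27.91; rounding to a feasible lattice point costs some objective.
(u,v)=(3,1) is feasible, giving 25.
(u,v)=(2,2) is feasible, giving 22.
Maximum is 25 at (u,v)=(3,1).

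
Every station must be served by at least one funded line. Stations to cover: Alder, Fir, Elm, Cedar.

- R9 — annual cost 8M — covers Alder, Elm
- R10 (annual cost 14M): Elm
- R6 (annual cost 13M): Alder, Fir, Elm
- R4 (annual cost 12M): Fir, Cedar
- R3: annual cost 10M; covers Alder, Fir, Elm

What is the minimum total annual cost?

20

Choose R9 and R4: together they cover Alder, Fir, Elm, Cedar — every station.
Total annual cost: 8 + 12 = 20.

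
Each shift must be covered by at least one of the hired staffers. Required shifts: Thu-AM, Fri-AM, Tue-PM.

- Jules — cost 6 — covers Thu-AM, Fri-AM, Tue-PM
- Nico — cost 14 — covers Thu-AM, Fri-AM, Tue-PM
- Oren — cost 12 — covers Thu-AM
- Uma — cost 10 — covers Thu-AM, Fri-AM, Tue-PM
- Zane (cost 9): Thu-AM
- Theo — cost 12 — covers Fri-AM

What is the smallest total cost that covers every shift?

6

Jules alone covers Thu-AM, Fri-AM, Tue-PM — every shift.
Total cost: 6.
No cover costs less than 6.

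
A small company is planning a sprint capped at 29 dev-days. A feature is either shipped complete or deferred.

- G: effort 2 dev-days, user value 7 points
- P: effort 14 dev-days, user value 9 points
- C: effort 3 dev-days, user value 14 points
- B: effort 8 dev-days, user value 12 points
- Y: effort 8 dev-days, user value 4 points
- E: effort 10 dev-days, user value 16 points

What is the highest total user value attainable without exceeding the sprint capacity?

49

Take G, C, B, and E: effort 2 + 3 + 8 + 10 = 23 ≤ 29, user value 7 + 14 + 12 + 16 = 49.
No other feasible combination does better.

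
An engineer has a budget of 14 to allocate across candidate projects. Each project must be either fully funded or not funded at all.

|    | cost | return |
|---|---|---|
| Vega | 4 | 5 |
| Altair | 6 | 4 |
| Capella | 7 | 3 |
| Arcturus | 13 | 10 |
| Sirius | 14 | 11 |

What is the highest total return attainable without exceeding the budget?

Allowing fractional choices, the relaxed optimum would be about 12.9, but projects are indivisible.
Sirius: cost 14 ≤ 14, return 11.
Vega + Altair: cost 4 + 6 = 10 ≤ 14, return 5 + 4 = 9.
Arcturus: cost 13 ≤ 14, return 10.
Best is Sirius with total return 11.

11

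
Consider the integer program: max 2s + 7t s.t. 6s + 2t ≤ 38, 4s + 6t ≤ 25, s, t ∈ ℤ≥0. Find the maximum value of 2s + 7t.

28

(s,t)=(0,4): 6·0+2·4=8≤38, 4·0+6·4=24≤25, objective 28.
(s,t)=(1,3): 6·1+2·3=12≤38, 4·1+6·3=22≤25, objective 23.
Maximum is 28 at (s,t)=(0,4).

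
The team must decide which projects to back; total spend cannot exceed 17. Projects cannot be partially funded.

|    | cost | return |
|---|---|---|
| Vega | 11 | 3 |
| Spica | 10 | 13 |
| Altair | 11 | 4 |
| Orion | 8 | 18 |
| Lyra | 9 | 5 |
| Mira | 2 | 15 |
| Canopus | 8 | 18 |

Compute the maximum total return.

This is a 0-1 knapsack instance.
Allowing fractional choices, the relaxed optimum would be about 48.8, but projects are indivisible.
Orion + Mira: cost 8 + 2 = 10 ≤ 17, return 18 + 15 = 33.
Mira + Canopus: cost 2 + 8 = 10 ≤ 17, return 15 + 18 = 33.
Orion + Canopus: cost 8 + 8 = 16 ≤ 17, return 18 + 18 = 36.
Best is Orion and Canopus with total return 36.

36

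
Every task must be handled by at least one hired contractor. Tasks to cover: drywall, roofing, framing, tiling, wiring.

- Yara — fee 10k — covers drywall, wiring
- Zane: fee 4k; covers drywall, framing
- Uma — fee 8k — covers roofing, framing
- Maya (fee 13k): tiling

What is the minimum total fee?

31

The greedy cost-per-new-task heuristic would pick Zane, Uma, Yara, and Maya for 35, but a cheaper cover exists.
Choose Yara, Uma, and Maya: together they cover drywall, roofing, framing, tiling, wiring — every task.
Total fee: 10 + 8 + 13 = 31.
No cover costs less than 31.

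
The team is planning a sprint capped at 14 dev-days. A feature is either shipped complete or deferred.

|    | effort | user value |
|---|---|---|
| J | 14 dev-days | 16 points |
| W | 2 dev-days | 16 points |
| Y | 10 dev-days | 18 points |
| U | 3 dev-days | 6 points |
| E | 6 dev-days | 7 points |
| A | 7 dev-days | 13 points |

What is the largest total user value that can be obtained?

35

Allowing fractional choices, the relaxed optimum would be about 38.6, but features are indivisible.
W + U + A: effort 2 + 3 + 7 = 12 ≤ 14, user value 16 + 6 + 13 = 35.
W + Y: effort 2 + 10 = 12 ≤ 14, user value 16 + 18 = 34.
W + A: effort 2 + 7 = 9 ≤ 14, user value 16 + 13 = 29.
Best is W, U, and A with total user value 35.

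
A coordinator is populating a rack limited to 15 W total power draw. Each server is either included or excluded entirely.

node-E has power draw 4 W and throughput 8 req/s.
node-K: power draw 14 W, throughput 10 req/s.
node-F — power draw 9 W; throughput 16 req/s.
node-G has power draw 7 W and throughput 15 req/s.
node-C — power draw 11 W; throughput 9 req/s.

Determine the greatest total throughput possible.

24

Treat it as a binary knapsack problem.
Allowing fractional choices, the relaxed optimum would be about 30.1, but servers are indivisible.
node-E + node-F: power draw 4 + 9 = 13 ≤ 15, throughput 8 + 16 = 24.
node-E + node-C: power draw 4 + 11 = 15 ≤ 15, throughput 8 + 9 = 17.
node-E + node-G: power draw 4 + 7 = 11 ≤ 15, throughput 8 + 15 = 23.
Best is node-E and node-F with total throughput 24.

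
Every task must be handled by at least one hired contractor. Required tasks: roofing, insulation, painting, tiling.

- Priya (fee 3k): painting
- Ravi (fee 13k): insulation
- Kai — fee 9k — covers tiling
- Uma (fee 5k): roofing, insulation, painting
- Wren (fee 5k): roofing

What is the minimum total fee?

Choose Kai and Uma: together they cover roofing, insulation, painting, tiling — every task.
Total fee: 9 + 5 = 14.

14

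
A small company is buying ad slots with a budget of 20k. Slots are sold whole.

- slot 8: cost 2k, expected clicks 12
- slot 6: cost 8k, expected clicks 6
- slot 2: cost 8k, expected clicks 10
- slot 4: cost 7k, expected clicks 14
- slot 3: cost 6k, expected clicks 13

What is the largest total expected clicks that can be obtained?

Allowing fractional choices, the relaxed optimum would be about 45.2, but ad slots are indivisible.
slot 8 + slot 4 + slot 3: cost 2 + 7 + 6 = 15 ≤ 20, expected clicks 12 + 14 + 13 = 39.
slot 8 + slot 2 + slot 4: cost 2 + 8 + 7 = 17 ≤ 20, expected clicks 12 + 10 + 14 = 36.
Best is slot 8, slot 4, and slot 3 with total expected clicks 39.

39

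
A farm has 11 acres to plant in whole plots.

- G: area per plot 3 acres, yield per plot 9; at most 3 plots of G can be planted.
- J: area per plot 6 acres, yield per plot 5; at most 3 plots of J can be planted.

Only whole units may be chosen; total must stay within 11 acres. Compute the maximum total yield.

This is a bounded integer knapsack.
Take 3×G: area 9 ≤ 11, yield 3·9 = 27.
G has the best ratio (9/3) and is taken to its limit of 3; remaining capacity is filled optimally with the others.

27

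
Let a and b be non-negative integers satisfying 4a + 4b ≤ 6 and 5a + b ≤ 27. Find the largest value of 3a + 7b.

7

Relaxing integrality, the LP optimum is 10.50 at (a,b) = (0, 1.5), which is not an integer point.
(a,b)=(0,1): 4·0+4·1=4≤6, 5·0+1·1=1≤27, objective 7.
(a,b)=(1,0): 4·1+4·0=4≤6, 5·1+1·0=5≤27, objective 3.
Maximum is 7 at (a,b)=(0,1).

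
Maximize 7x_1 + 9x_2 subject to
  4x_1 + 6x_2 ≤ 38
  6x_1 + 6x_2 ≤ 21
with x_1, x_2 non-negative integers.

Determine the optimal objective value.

(x_1,x_2)=(0,3) is feasible, giving 27.
(x_1,x_2)=(1,2) is feasible, giving 25.
The best lattice point is (0,3), giving 27.

27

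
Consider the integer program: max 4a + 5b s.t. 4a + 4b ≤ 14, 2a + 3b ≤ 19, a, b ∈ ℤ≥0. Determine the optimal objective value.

(a,b)=(0,3): 4·0+4·3=12≤14, 2·0+3·3=9≤19, objective 15.
(a,b)=(1,2): 4·1+4·2=12≤14, 2·1+3·2=8≤19, objective 14.
(a,b)=(0,2): 4·0+4·2=8≤14, 2·0+3·2=6≤19, objective 10.
No feasible integer point exceeds 15.

15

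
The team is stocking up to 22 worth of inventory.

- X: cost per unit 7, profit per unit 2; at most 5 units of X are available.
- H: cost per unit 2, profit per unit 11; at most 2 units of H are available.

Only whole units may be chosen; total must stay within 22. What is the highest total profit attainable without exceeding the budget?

Take 2×X and 2×H: cost 18 ≤ 22, profit 2·2 + 2·11 = 26.
H has the best ratio (11/2) and is taken to its limit of 2; remaining capacity is filled optimally with the others.

26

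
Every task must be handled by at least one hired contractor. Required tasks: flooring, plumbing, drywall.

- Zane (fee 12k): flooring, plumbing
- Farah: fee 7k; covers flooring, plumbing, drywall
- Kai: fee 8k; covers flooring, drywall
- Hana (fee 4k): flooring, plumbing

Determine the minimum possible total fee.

7

This is an integer covering problem.
Farah alone covers flooring, plumbing, drywall — every task.
Total fee: 7.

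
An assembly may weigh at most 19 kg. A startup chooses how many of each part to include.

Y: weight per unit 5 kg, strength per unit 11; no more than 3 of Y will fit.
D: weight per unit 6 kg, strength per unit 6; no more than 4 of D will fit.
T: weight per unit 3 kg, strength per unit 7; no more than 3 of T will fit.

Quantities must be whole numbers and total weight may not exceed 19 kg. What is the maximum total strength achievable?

43

3×Y and 1×T: weight 18 ≤ 19, strength 3·11 + 1·7 = 40.
2×Y and 3×T: weight 19 ≤ 19, strength 2·11 + 3·7 = 43.
Best is 43.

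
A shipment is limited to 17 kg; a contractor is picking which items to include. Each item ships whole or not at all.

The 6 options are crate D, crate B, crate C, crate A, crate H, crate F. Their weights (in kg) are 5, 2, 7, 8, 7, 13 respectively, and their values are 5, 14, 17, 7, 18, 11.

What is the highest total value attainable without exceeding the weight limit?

49

Take crate B, crate C, and crate H: weight 2 + 7 + 7 = 16 ≤ 17, value 14 + 17 + 18 = 49.
No other feasible combination does better.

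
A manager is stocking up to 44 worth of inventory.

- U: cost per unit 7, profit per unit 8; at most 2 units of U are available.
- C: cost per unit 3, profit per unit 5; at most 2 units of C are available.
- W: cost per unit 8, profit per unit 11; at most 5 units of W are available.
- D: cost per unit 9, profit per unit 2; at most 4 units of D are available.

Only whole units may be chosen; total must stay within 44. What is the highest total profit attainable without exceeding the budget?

2×U, 2×C, and 3×W: cost 44 ≤ 44, profit 2·8 + 2·5 + 3·11 = 59.
1×C and 5×W: cost 43 ≤ 44, profit 1·5 + 5·11 = 60.
Best is 60.

60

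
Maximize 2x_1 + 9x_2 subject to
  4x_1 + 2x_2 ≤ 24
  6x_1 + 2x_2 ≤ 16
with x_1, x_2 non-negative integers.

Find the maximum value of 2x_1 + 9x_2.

72

(x_1,x_2)=(0,8): 4·0+2·8=16≤24, 6·0+2·8=16≤16, objective 72.
(x_1,x_2)=(0,7): 4·0+2·7=14≤24, 6·0+2·7=14≤16, objective 63.
The best lattice point is (0,8), giving 72.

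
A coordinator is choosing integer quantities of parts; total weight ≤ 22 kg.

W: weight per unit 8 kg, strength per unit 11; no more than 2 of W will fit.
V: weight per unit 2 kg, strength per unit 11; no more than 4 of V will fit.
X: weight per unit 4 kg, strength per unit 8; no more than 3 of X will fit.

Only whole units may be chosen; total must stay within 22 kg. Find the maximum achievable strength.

68

4×V and 3×X: weight 20 ≤ 22, strength 4·11 + 3·8 = 68.
1×W, 4×V, and 1×X: weight 20 ≤ 22, strength 1·11 + 4·11 + 1·8 = 63.
Best is 68.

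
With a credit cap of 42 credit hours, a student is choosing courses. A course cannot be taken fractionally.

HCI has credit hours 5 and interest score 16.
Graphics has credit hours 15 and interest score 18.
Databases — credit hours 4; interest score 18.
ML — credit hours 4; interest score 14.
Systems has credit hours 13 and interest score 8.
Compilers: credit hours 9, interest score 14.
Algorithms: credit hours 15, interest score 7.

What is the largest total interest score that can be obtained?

80

Take HCI, Graphics, Databases, ML, and Compilers: credit hours 5 + 15 + 4 + 4 + 9 = 37 ≤ 42, interest score 16 + 18 + 18 + 14 + 14 = 80.
No other feasible combination does better.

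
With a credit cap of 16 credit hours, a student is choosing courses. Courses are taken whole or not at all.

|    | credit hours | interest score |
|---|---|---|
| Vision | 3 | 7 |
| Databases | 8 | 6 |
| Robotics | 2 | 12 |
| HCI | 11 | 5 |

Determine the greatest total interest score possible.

This is an integer program with binary decision variables.
Allowing fractional choices, the relaxed optimum would be about 26.4, but courses are indivisible.
Vision + Robotics + HCI: credit hours 3 + 2 + 11 = 16 ≤ 16, interest score 7 + 12 + 5 = 24.
Vision + Databases + Robotics: credit hours 3 + 8 + 2 = 13 ≤ 16, interest score 7 + 6 + 12 = 25.
Vision + Robotics: credit hours 3 + 2 = 5 ≤ 16, interest score 7 + 12 = 19.
Best is Vision, Databases, and Robotics with total interest score 25.

25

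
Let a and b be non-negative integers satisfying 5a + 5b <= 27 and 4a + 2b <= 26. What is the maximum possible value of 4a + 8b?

40

The continuous relaxation peaks at (0, 5.4) with value 43.20; rounding to a feasible lattice point costs some objective.
(a,b)=(0,5) is feasible, giving 40.
(a,b)=(1,4) is feasible, giving 36.
(a,b)=(0,4) is feasible, giving 32.
The best lattice point is (0,5), giving 40.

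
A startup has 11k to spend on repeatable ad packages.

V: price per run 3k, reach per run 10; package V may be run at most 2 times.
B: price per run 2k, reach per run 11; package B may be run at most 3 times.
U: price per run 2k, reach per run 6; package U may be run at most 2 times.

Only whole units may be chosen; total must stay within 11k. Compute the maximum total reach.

49

1×V, 3×B, and 1×U: price 11 ≤ 11, reach 1·10 + 3·11 + 1·6 = 49.
3×B and 2×U: price 10 ≤ 11, reach 3·11 + 2·6 = 45.
Best is 49.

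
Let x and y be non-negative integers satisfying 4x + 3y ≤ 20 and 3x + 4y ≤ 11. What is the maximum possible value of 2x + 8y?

18

The continuous relaxation peaks at (0, 2.75) with value 22.00; rounding to a feasible lattice point costs some objective.
(x,y)=(1,2): 4·1+3·2=10≤20, 3·1+4·2=11≤11, objective 18.
(x,y)=(0,2): 4·0+3·2=6≤20, 3·0+4·2=8≤11, objective 16.
No feasible integer point exceeds 18.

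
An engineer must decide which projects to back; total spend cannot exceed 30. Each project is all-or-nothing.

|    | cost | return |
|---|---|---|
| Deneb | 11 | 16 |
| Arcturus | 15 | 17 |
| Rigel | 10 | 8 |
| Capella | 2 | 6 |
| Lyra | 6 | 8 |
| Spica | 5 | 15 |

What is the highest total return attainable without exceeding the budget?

46

Deneb + Capella + Lyra + Spica: cost 11 + 2 + 6 + 5 = 24 ≤ 30, return 16 + 6 + 8 + 15 = 45.
Arcturus + Capella + Lyra + Spica: cost 15 + 2 + 6 + 5 = 28 ≤ 30, return 17 + 6 + 8 + 15 = 46.
Deneb + Rigel + Capella + Spica: cost 11 + 10 + 2 + 5 = 28 ≤ 30, return 16 + 8 + 6 + 15 = 45.
Best is Arcturus, Capella, Lyra, and Spica with total return 46.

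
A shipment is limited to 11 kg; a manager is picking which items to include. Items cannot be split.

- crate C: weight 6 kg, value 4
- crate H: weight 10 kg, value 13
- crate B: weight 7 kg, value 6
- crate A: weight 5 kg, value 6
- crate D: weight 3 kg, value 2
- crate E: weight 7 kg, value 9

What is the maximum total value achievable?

13

crate D + crate E: weight 3 + 7 = 10 ≤ 11, value 2 + 9 = 11.
crate H: weight 10 ≤ 11, value 13.
crate C + crate A: weight 6 + 5 = 11 ≤ 11, value 4 + 6 = 10.
Best is crate H with total value 13.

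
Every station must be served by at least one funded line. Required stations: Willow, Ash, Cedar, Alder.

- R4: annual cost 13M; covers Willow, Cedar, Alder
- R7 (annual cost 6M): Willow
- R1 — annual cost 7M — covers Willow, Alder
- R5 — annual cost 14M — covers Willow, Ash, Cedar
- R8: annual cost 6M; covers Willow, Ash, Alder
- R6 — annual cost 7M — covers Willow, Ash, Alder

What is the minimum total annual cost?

Choose R4 and R8: together they cover Willow, Ash, Cedar, Alder — every station.
Total annual cost: 13 + 6 = 19.

19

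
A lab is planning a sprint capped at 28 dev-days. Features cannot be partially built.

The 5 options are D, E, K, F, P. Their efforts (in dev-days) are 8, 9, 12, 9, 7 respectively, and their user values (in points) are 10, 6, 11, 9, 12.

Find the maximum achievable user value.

D + F + P: effort 8 + 9 + 7 = 24 ≤ 28, user value 10 + 9 + 12 = 31.
D + K + P: effort 8 + 12 + 7 = 27 ≤ 28, user value 10 + 11 + 12 = 33.
K + F + P: effort 12 + 9 + 7 = 28 ≤ 28, user value 11 + 9 + 12 = 32.
Best is D, K, and P with total user value 33.

33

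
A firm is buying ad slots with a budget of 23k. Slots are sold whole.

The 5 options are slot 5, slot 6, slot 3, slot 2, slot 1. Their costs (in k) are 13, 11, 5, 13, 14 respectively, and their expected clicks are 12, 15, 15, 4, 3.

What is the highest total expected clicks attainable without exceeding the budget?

This is a 0-1 knapsack instance.
Take slot 6 and slot 3: cost 11 + 5 = 16 ≤ 23, expected clicks 15 + 15 = 30.
No other feasible combination does better.

30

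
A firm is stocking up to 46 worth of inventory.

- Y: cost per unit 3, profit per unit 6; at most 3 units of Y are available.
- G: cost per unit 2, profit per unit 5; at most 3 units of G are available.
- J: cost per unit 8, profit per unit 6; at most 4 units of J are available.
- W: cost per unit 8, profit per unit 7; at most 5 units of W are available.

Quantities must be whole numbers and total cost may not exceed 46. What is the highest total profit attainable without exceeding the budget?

56

This is a bounded integer knapsack.
3×Y, 2×G, and 4×W: cost 45 ≤ 46, profit 3·6 + 2·5 + 4·7 = 56.
2×Y, 3×G, and 4×W: cost 44 ≤ 46, profit 2·6 + 3·5 + 4·7 = 55.
Best is 56.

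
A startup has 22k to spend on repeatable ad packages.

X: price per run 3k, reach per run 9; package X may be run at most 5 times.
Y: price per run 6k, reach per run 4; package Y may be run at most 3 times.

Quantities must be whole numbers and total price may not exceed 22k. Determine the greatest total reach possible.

5×X and 1×Y: price 21 ≤ 22, reach 5·9 + 1·4 = 49.
5×X: price 15 ≤ 22, reach 5·9 = 45.
Best is 49.

49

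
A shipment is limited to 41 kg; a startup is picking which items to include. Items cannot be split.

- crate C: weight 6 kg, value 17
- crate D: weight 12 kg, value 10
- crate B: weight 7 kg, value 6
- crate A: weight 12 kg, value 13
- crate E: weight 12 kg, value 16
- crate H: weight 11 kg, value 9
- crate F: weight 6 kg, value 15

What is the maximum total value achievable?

61

This is a 0-1 knapsack instance.
Allowing fractional choices, the relaxed optimum would be about 65.3, but items are indivisible.
crate C + crate A + crate E + crate F: weight 6 + 12 + 12 + 6 = 36 ≤ 41, value 17 + 13 + 16 + 15 = 61.
crate C + crate D + crate E + crate F: weight 6 + 12 + 12 + 6 = 36 ≤ 41, value 17 + 10 + 16 + 15 = 58.
Best is crate C, crate A, crate E, and crate F with total value 61.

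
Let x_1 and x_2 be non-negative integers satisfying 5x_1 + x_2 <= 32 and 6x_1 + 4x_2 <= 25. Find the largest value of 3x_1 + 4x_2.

The continuous relaxation peaks at (0, 6.25) with value 25.00; rounding to a feasible lattice point costs some objective.
(x_1,x_2)=(0,6): 5·0+1·6=6≤32, 6·0+4·6=24≤25, objective 24.
(x_1,x_2)=(0,5): 5·0+1·5=5≤32, 6·0+4·5=20≤25, objective 20.
Maximum is 24 at (x_1,x_2)=(0,6).

24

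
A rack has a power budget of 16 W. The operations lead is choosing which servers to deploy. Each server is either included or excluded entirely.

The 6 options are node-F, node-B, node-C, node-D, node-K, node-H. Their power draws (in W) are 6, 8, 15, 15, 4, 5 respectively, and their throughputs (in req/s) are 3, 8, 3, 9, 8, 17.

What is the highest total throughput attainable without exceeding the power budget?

28

node-K + node-H: power draw 4 + 5 = 9 ≤ 16, throughput 8 + 17 = 25.
node-F + node-K + node-H: power draw 6 + 4 + 5 = 15 ≤ 16, throughput 3 + 8 + 17 = 28.
node-B + node-H: power draw 8 + 5 = 13 ≤ 16, throughput 8 + 17 = 25.
Best is node-F, node-K, and node-H with total throughput 28.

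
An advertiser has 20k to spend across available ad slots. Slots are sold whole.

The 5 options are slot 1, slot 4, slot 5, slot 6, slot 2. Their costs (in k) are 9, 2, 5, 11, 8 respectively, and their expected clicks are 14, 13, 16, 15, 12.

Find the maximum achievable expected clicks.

Take slot 4, slot 5, and slot 6: cost 2 + 5 + 11 = 18 ≤ 20, expected clicks 13 + 16 + 15 = 44.
No other feasible combination does better.

44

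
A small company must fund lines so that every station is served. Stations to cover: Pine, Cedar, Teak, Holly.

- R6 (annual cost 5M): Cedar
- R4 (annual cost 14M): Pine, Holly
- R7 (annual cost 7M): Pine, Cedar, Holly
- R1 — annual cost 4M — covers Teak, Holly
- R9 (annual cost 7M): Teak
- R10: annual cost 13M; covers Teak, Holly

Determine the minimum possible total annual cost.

11

Choose R7 and R1: together they cover Pine, Cedar, Teak, Holly — every station.
Total annual cost: 7 + 4 = 11.
No cover costs less than 11.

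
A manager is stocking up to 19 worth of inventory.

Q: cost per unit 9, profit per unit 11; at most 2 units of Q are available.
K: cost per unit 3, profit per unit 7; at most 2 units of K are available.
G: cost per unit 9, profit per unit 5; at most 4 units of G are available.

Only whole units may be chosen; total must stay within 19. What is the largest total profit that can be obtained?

This is a bounded integer knapsack.
K has the best ratio (7/3); taking only K gives at most 2×7 = 14 (stopped by the supply cap of 2).
Mixing does better — 1×Q and 2×K: cost 15 ≤ 19, profit 1·11 + 2·7 = 25.

25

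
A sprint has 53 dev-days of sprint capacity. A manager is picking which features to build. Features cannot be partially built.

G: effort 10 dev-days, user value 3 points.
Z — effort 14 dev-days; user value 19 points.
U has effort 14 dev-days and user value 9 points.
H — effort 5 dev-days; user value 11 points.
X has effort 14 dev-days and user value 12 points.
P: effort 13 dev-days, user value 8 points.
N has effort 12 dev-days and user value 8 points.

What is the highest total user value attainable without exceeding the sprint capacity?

51

Allowing fractional choices, the relaxed optimum would be about 55.1, but features are indivisible.
Z + H + X + N: effort 14 + 5 + 14 + 12 = 45 ≤ 53, user value 19 + 11 + 12 + 8 = 50.
Z + U + H + X: effort 14 + 14 + 5 + 14 = 47 ≤ 53, user value 19 + 9 + 11 + 12 = 51.
Best is Z, U, H, and X with total user value 51.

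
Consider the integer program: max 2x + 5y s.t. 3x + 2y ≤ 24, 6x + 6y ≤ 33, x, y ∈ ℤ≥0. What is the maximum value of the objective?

(x,y)=(0,5) is feasible, giving 25.
(x,y)=(1,4) is feasible, giving 22.
(x,y)=(0,4) is feasible, giving 20.
The best lattice point is (0,5), giving 25.

25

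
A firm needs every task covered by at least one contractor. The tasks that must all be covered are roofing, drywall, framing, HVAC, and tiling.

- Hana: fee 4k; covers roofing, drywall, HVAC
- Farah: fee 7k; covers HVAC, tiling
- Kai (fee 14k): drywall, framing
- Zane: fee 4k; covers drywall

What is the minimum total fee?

25

Choose Hana, Farah, and Kai: together they cover roofing, drywall, framing, HVAC, tiling — every task.
Total fee: 4 + 7 + 14 = 25.
No cover costs less than 25.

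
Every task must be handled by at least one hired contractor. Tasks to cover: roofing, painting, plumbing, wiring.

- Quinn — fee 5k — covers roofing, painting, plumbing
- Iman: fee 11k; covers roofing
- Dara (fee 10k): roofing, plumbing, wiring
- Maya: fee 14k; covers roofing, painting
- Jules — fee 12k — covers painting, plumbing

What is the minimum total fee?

Choose Quinn and Dara: together they cover roofing, painting, plumbing, wiring — every task.
Total fee: 5 + 10 = 15.
No cover costs less than 15.

15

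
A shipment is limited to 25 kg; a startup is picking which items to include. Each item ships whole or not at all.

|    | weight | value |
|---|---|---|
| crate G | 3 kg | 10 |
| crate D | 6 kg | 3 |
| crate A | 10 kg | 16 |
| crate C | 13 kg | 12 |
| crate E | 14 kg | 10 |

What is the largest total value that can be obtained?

29

Allowing fractional choices, the relaxed optimum would be about 37.1, but items are indivisible.
crate G + crate D + crate A: weight 3 + 6 + 10 = 19 ≤ 25, value 10 + 3 + 16 = 29.
crate A + crate C: weight 10 + 13 = 23 ≤ 25, value 16 + 12 = 28.
crate G + crate A: weight 3 + 10 = 13 ≤ 25, value 10 + 16 = 26.
Best is crate G, crate D, and crate A with total value 29.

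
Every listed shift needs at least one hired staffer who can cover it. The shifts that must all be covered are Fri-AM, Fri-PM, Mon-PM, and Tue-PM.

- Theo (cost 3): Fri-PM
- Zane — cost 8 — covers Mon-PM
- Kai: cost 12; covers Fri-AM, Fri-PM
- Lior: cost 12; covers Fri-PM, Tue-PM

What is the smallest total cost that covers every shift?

32

The greedy cost-per-new-shift heuristic would pick Theo, Zane, Kai, and Lior for 35, but a cheaper cover exists.
Choose Zane, Kai, and Lior: together they cover Fri-AM, Fri-PM, Mon-PM, Tue-PM — every shift.
Total cost: 8 + 12 + 12 = 32.
No cover costs less than 32.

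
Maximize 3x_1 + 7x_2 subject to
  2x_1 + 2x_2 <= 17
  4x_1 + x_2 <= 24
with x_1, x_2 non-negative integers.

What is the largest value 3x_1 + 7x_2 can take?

56

Relaxing integrality, the LP optimum is 59.50 at (x_1,x_2) = (0, 8.5), which is not an integer point.
(x_1,x_2)=(0,8): 2·0+2·8=16≤17, 4·0+1·8=8≤24, objective 56.
(x_1,x_2)=(1,7): 2·1+2·7=16≤17, 4·1+1·7=11≤24, objective 52.
(x_1,x_2)=(0,7): 2·0+2·7=14≤17, 4·0+1·7=7≤24, objective 49.
Maximum is 56 at (x_1,x_2)=(0,8).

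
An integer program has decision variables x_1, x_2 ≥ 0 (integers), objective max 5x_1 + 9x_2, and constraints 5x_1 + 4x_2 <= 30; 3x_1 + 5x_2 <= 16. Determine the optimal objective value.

(x_1,x_2)=(2,2) is feasible, giving 28.
(x_1,x_2)=(0,3) is feasible, giving 27.
(x_1,x_2)=(3,1) is feasible, giving 24.
The best lattice point is (2,2), giving 28.

28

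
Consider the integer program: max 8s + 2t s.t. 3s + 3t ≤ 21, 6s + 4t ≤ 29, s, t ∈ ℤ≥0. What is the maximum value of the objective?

The continuous relaxation peaks at (4.83, 0) with value 38.67; rounding to a feasible lattice point costs some objective.
(s,t)=(4,1): 3·4+3·1=15≤21, 6·4+4·1=28≤29, objective 34.
(s,t)=(4,0): 3·4+3·0=12≤21, 6·4+4·0=24≤29, objective 32.
(s,t)=(3,2): 3·3+3·2=15≤21, 6·3+4·2=26≤29, objective 28.
Maximum is 34 at (s,t)=(4,1).

34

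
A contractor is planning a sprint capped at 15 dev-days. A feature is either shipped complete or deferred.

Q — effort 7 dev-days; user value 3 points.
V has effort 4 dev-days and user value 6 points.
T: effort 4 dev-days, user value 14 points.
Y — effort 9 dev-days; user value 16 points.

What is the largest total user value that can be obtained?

30

Allowing fractional choices, the relaxed optimum would be about 33.0, but features are indivisible.
V + Y: effort 4 + 9 = 13 ≤ 15, user value 6 + 16 = 22.
Q + V + T: effort 7 + 4 + 4 = 15 ≤ 15, user value 3 + 6 + 14 = 23.
T + Y: effort 4 + 9 = 13 ≤ 15, user value 14 + 16 = 30.
Best is T and Y with total user value 30.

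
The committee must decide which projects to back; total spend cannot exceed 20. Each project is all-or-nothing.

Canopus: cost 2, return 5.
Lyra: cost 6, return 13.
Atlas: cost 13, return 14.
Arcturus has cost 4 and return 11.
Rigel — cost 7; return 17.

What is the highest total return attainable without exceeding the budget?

46

Treat it as a binary knapsack problem.
Take Canopus, Lyra, Arcturus, and Rigel: cost 2 + 6 + 4 + 7 = 19 ≤ 20, return 5 + 13 + 11 + 17 = 46.
No other feasible combination does better.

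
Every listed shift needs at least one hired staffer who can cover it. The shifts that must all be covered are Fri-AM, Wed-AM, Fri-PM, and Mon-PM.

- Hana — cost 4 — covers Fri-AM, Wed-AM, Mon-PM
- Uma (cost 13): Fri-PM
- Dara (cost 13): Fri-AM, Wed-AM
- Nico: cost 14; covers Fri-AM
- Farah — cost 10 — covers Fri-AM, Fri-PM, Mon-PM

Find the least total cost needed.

This is an integer covering problem.
Choose Hana and Farah: together they cover Fri-AM, Wed-AM, Fri-PM, Mon-PM — every shift.
Total cost: 4 + 10 = 14.
No cover costs less than 14.

14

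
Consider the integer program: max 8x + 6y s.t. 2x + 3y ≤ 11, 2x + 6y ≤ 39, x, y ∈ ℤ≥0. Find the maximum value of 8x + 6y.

The continuous relaxation peaks at (5.5, 0) with value 44.00; rounding to a feasible lattice point costs some objective.
(x,y)=(5,0): 2·5+3·0=10≤11, 2·5+6·0=10≤39, objective 40.
(x,y)=(4,1): 2·4+3·1=11≤11, 2·4+6·1=14≤39, objective 38.
The best lattice point is (5,0), giving 40.

40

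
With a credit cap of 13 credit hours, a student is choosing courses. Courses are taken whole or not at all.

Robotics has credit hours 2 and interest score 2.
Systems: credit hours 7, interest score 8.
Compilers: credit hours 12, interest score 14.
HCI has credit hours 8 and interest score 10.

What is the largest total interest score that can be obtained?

This is a 0-1 knapsack instance.
Allowing fractional choices, the relaxed optimum would be about 15.8, but courses are indivisible.
HCI: credit hours 8 ≤ 13, interest score 10.
Robotics + HCI: credit hours 2 + 8 = 10 ≤ 13, interest score 2 + 10 = 12.
Compilers: credit hours 12 ≤ 13, interest score 14.
Best is Compilers with total interest score 14.

14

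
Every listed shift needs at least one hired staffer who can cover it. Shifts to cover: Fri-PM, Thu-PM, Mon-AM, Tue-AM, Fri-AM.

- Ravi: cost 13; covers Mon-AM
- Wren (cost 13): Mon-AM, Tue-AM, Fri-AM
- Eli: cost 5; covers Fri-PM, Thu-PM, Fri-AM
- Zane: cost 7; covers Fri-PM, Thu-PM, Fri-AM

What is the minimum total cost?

18

Choose Wren and Eli: together they cover Fri-PM, Thu-PM, Mon-AM, Tue-AM, Fri-AM — every shift.
Total cost: 13 + 5 = 18.
No cover costs less than 18.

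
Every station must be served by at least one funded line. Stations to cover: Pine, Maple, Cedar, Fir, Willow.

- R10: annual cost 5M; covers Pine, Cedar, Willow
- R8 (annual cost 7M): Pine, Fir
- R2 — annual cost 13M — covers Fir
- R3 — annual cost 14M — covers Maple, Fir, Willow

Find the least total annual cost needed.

The greedy cost-per-new-station heuristic would pick R10, R8, and R3 for 26, but a cheaper cover exists.
Choose R10 and R3: together they cover Pine, Maple, Cedar, Fir, Willow — every station.
Total annual cost: 5 + 14 = 19.
No cover costs less than 19.

19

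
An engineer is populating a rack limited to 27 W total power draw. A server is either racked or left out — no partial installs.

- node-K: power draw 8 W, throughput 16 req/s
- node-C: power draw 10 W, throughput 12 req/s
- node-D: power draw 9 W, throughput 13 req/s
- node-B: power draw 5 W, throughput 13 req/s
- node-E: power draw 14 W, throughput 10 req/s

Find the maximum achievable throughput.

42

Allowing fractional choices, the relaxed optimum would be about 48.0, but servers are indivisible.
node-K + node-C + node-D: power draw 8 + 10 + 9 = 27 ≤ 27, throughput 16 + 12 + 13 = 41.
node-K + node-C + node-B: power draw 8 + 10 + 5 = 23 ≤ 27, throughput 16 + 12 + 13 = 41.
node-K + node-D + node-B: power draw 8 + 9 + 5 = 22 ≤ 27, throughput 16 + 13 + 13 = 42.
Best is node-K, node-D, and node-B with total throughput 42.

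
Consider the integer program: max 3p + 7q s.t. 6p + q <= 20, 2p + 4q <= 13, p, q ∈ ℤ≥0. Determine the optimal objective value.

21

(p,q)=(0,3): 6·0+1·3=3≤20, 2·0+4·3=12≤13, objective 21.
(p,q)=(1,2): 6·1+1·2=8≤20, 2·1+4·2=10≤13, objective 17.
Maximum is 21 at (p,q)=(0,3).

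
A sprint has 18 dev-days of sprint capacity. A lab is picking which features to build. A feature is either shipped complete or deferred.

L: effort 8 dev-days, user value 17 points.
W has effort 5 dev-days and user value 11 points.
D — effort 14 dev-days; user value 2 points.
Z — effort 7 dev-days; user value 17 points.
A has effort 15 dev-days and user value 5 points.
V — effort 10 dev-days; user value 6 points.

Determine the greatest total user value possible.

34

Allowing fractional choices, the relaxed optimum would be about 40.8, but features are indivisible.
W + Z: effort 5 + 7 = 12 ≤ 18, user value 11 + 17 = 28.
L + W: effort 8 + 5 = 13 ≤ 18, user value 17 + 11 = 28.
L + Z: effort 8 + 7 = 15 ≤ 18, user value 17 + 17 = 34.
Best is L and Z with total user value 34.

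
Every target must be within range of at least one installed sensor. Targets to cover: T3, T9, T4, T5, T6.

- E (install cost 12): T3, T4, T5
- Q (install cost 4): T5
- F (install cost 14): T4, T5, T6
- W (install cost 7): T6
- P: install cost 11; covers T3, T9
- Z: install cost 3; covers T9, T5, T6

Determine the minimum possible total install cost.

15

This is a weighted set-cover instance.
Choose E and Z: together they cover T3, T9, T4, T5, T6 — every target.
Total install cost: 12 + 3 = 15.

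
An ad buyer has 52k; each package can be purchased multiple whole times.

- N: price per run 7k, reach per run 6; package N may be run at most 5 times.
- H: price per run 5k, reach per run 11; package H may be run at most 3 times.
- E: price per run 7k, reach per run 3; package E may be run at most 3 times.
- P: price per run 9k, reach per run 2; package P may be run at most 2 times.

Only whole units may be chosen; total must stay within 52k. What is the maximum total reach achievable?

Take 5×N and 3×H: price 50 ≤ 52, reach 5·6 + 3·11 = 63.
H has the best ratio (11/5) and is taken to its limit of 3; remaining capacity is filled optimally with the others.

63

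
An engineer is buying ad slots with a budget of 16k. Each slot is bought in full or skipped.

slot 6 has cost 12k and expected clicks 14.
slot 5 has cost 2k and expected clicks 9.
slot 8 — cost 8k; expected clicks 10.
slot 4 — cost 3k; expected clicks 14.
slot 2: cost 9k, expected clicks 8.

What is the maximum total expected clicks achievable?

Allowing fractional choices, the relaxed optimum would be about 36.5, but ad slots are indivisible.
slot 5 + slot 4 + slot 2: cost 2 + 3 + 9 = 14 ≤ 16, expected clicks 9 + 14 + 8 = 31.
slot 5 + slot 8 + slot 4: cost 2 + 8 + 3 = 13 ≤ 16, expected clicks 9 + 10 + 14 = 33.
slot 6 + slot 4: cost 12 + 3 = 15 ≤ 16, expected clicks 14 + 14 = 28.
Best is slot 5, slot 8, and slot 4 with total expected clicks 33.

33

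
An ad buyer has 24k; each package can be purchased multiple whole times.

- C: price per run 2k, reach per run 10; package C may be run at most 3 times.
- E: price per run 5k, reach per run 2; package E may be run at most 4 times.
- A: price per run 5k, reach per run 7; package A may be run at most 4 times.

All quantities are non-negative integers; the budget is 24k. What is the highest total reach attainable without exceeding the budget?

C has the best ratio (10/2); taking only C gives at most 3×10 = 30 (stopped by the supply cap of 3).
Mixing does better — 3×C and 3×A: price 21 ≤ 24, reach 3·10 + 3·7 = 51.

51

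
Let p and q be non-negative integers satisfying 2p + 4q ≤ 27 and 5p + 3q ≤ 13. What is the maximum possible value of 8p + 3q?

(p,q)=(2,1): 2·2+4·1=8≤27, 5·2+3·1=13≤13, objective 19.
(p,q)=(2,0): 2·2+4·0=4≤27, 5·2+3·0=10≤13, objective 16.
(p,q)=(1,2): 2·1+4·2=10≤27, 5·1+3·2=11≤13, objective 14.
No feasible integer point exceeds 19.

19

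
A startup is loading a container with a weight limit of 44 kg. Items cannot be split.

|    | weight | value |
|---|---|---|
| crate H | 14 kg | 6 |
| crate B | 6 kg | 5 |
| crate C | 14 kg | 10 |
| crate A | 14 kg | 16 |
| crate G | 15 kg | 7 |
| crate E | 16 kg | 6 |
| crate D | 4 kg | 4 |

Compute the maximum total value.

Take crate B, crate C, crate A, and crate D: weight 6 + 14 + 14 + 4 = 38 ≤ 44, value 5 + 10 + 16 + 4 = 35.
No other feasible combination does better.

35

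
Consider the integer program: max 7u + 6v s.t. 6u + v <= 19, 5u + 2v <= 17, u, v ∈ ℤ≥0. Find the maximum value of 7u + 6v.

(u,v)=(0,8): 6·0+1·8=8≤19, 5·0+2·8=16≤17, objective 48.
(u,v)=(0,7): 6·0+1·7=7≤19, 5·0+2·7=14≤17, objective 42.
No feasible integer point exceeds 48.

48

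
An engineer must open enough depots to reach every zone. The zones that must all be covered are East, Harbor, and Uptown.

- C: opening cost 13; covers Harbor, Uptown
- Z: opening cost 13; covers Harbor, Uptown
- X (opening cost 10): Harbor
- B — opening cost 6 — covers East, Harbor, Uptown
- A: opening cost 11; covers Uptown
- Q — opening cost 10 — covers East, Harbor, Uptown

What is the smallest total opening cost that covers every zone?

B alone covers East, Harbor, Uptown — every zone.
Total opening cost: 6.
No cover costs less than 6.

6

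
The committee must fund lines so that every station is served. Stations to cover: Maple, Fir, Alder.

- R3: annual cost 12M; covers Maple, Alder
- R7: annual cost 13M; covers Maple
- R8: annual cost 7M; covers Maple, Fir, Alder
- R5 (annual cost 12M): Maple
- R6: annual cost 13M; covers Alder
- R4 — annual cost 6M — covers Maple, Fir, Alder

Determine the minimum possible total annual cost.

6

R4 alone covers Maple, Fir, Alder — every station.
Total annual cost: 6.
No cover costs less than 6.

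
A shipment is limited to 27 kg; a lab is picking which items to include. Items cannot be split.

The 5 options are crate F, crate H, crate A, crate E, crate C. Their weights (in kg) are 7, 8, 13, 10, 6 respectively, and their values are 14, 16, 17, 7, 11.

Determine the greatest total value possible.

This is a 0-1 knapsack instance.
Take crate H, crate A, and crate C: weight 8 + 13 + 6 = 27 ≤ 27, value 16 + 17 + 11 = 44.
No other feasible combination does better.

44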